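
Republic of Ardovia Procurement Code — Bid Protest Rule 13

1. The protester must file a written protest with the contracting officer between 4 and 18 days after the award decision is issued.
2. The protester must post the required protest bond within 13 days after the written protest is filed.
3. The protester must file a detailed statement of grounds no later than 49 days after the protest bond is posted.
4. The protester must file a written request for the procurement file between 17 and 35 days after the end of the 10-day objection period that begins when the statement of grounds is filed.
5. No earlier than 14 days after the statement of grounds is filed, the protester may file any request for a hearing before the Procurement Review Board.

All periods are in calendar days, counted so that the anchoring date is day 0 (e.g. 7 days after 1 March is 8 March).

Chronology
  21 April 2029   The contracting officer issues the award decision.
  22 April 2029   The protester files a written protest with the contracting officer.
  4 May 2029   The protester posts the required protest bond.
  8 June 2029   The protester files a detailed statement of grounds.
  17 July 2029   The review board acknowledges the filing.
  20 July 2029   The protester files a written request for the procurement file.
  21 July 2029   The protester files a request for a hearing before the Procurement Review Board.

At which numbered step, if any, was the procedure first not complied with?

Step 1: the window is 4–18 days after 21 April 2029 (when the award decision is issued), so 25 April 2029 through 9 May 2029; done 22 April 2029 — 3 days before the window opened.

Step 1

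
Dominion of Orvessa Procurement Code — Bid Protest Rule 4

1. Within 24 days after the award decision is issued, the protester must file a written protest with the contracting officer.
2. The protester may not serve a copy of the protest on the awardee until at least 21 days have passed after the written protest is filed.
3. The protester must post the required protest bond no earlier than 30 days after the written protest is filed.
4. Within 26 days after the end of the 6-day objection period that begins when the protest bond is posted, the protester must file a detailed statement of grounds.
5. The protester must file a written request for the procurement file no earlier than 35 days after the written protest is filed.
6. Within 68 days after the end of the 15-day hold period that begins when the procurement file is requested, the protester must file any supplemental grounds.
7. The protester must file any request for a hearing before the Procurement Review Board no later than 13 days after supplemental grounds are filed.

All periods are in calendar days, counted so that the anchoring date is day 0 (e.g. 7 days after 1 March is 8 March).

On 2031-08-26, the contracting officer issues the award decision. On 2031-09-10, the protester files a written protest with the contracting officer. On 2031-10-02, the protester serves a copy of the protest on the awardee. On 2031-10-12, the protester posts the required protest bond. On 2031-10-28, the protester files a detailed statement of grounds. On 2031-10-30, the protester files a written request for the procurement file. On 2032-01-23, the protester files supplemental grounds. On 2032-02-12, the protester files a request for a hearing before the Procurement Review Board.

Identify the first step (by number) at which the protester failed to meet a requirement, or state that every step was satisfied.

Step 6

Step 1 — counting 24 days from 2031-08-26 (when the award decision is issued) gives a deadline of 2031-09-19; completed 2031-09-10, before the deadline.
Step 2 — must wait 21 days from 2031-09-10 (when the written protest is filed), so not before 2031-10-01; done 2031-10-02, after the minimum wait.
Step 3 — must wait 30 days from 2031-09-10 (when the written protest is filed), so not before 2031-10-10; done 2031-10-12, after the minimum wait.
Step 4 — counting 26 days from 2031-10-18 (end of the 6-day objection period, which began when the protest bond is posted on 2031-10-12) gives a deadline of 2031-11-13; 2031-10-28 is within that limit.
Step 5 — must wait 35 days from 2031-09-10 (when the written protest is filed), so not before 2031-10-15; 2031-10-30 is on or after that date.
Step 6 — counting 68 days from 2031-11-14 (end of the 15-day hold period, which began when the procurement file is requested on 2031-10-30) gives a deadline of 2032-01-21; 2032-01-23 misses that deadline by 2 days.
That is the first point of non-compliance.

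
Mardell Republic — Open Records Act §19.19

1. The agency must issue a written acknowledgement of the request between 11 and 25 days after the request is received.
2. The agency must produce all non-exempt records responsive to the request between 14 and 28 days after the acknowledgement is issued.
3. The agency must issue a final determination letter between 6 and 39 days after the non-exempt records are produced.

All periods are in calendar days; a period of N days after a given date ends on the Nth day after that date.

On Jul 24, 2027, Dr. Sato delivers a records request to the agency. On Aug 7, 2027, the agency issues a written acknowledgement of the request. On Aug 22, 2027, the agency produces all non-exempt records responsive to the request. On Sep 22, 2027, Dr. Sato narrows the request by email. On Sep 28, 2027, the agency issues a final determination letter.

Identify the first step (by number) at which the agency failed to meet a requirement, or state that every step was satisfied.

Step 1 — 11 and 25 days from Jul 24, 2027 (when the request is received) are Aug 4, 2027 and Aug 18, 2027 respectively; done Aug 7, 2027, which is between those dates.
Step 2 — 14 and 28 days from Aug 7, 2027 (when the acknowledgement is issued) are Aug 21, 2027 and Sep 4, 2027 respectively; done Aug 22, 2027 — within the window.
Step 3 — 6 and 39 days from Aug 22, 2027 (when the non-exempt records are produced) are Aug 28, 2027 and Sep 30, 2027 respectively; done Sep 28, 2027 — within the window.

None — every step was satisfied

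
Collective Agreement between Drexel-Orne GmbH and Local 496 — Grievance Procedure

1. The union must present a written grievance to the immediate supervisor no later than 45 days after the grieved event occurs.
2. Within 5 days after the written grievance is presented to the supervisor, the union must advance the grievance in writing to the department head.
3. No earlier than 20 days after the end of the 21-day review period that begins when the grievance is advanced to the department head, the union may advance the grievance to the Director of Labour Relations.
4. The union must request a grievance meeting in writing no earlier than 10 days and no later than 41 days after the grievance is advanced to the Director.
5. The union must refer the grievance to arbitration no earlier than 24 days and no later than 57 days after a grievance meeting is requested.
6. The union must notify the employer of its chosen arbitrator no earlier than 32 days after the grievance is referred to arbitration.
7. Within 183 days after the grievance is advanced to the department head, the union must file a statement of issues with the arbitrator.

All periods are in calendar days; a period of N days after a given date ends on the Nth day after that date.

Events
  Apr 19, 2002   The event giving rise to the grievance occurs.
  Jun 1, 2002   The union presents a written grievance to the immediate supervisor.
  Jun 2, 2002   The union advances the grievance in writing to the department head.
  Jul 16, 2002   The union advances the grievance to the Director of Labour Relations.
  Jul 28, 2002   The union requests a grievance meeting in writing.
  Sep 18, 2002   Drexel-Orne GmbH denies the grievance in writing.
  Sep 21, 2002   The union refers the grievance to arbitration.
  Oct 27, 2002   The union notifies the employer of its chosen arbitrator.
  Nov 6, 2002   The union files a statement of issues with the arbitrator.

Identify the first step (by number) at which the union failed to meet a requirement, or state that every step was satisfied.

(1) due by Apr 19, 2002 + 45 days = Jun 3, 2002; completed Jun 1, 2002, before the deadline.
(2) due by Jun 1, 2002 + 5 days = Jun 6, 2002; Jun 2, 2002 is within that limit.
(3) permitted from Jun 23, 2002 + 20 days = Jul 13, 2002 onward; done Jul 16, 2002, after the minimum wait.
(4) the permitted window runs from Jul 16, 2002 + 10 = Jul 26, 2002 to Jul 16, 2002 + 41 = Aug 26, 2002; Jul 28, 2002 falls inside that range.
(5) the permitted window runs from Jul 28, 2002 + 24 = Aug 21, 2002 to Jul 28, 2002 + 57 = Sep 23, 2002; done Sep 21, 2002, which is between those dates.
(6) permitted from Sep 21, 2002 + 32 days = Oct 23, 2002 onward; done Oct 27, 2002, after the minimum wait.
(7) due by Jun 2, 2002 + 183 days = Dec 2, 2002; done Nov 6, 2002 — timely.

None — every step was satisfied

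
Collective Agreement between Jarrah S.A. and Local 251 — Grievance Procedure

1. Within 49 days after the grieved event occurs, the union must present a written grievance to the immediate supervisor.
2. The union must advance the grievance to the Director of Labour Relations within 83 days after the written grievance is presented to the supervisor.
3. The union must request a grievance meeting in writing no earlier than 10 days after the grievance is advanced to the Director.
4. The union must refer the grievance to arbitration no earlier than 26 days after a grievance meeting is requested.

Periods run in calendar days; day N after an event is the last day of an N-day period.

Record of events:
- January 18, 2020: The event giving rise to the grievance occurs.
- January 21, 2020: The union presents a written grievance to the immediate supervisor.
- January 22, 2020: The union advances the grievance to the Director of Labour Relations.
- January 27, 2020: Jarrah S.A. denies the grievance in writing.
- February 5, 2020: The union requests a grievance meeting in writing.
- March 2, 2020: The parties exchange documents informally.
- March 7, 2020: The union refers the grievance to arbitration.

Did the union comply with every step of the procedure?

Step 1: 49 days after January 18, 2020 (when the grieved event occurs) is March 7, 2020; completed January 21, 2020, before the deadline.
Step 2: 83 days after January 21, 2020 (when the written grievance is presented to the supervisor) is April 13, 2020; January 22, 2020 is within that limit.
Step 3: the earliest permitted date is 10 days after January 22, 2020 (when the grievance is advanced to the Director), i.e. February 1, 2020; done February 5, 2020, after the minimum wait.
Step 4: the earliest permitted date is 26 days after February 5, 2020 (when a grievance meeting is requested), i.e. March 2, 2020; done March 7, 2020 — permitted.

Yes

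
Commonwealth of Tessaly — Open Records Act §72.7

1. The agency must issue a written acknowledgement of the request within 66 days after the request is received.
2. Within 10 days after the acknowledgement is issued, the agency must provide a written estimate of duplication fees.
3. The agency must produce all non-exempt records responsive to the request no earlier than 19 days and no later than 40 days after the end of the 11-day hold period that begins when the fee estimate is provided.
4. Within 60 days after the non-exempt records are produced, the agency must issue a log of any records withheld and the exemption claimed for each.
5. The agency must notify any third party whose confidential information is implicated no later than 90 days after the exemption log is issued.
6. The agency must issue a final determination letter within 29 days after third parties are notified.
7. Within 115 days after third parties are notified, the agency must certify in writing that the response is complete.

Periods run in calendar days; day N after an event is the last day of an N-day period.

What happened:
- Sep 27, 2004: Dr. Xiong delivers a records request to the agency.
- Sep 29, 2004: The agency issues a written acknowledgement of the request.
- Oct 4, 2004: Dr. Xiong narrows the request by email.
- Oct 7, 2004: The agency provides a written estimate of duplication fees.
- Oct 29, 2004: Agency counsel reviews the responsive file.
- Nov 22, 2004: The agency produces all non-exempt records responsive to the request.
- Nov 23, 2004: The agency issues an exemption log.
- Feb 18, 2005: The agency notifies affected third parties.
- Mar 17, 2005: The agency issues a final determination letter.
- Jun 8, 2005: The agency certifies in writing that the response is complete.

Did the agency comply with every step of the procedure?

Step 1: 66 days after Sep 27, 2004 (when the request is received) is Dec 2, 2004; Sep 29, 2004 is within that limit.
Step 2: 10 days after Sep 29, 2004 (when the acknowledgement is issued) is Oct 9, 2004; Oct 7, 2004 is within that limit.
Step 3: the window is 19–40 days after Oct 18, 2004 (end of the 11-day hold period, which began when the fee estimate is provided on Oct 7, 2004), so Nov 6, 2004 through Nov 27, 2004; Nov 22, 2004 falls inside that range.
Step 4: 60 days after Nov 22, 2004 (when the non-exempt records are produced) is Jan 21, 2005; done Nov 23, 2004 — timely.
Step 5: 90 days after Nov 23, 2004 (when the exemption log is issued) is Feb 21, 2005; completed Feb 18, 2005, before the deadline.
Step 6: 29 days after Feb 18, 2005 (when third parties are notified) is Mar 19, 2005; Mar 17, 2005 is within that limit.
Step 7: 115 days after Feb 18, 2005 (when third parties are notified) is Jun 13, 2005; done Jun 8, 2005 — timely.

Yes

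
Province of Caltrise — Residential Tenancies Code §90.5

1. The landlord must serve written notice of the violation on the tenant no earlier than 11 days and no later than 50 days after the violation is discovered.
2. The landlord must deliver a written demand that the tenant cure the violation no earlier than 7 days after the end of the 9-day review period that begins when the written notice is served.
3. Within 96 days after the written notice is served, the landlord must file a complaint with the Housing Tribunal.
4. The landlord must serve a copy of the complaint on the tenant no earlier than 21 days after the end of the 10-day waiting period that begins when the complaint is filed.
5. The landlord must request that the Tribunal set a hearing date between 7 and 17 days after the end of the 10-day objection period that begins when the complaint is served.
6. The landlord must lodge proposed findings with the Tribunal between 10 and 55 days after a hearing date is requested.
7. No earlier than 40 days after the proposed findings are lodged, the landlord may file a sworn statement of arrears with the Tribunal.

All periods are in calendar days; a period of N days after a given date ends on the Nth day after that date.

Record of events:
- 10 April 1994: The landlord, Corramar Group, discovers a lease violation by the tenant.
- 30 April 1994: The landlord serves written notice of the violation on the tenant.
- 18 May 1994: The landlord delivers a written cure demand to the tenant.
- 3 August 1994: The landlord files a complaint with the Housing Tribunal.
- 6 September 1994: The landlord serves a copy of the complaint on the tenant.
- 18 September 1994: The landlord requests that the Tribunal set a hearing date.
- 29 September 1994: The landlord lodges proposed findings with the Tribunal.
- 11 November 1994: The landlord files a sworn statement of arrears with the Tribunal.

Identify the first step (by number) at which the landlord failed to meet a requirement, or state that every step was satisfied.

Step 5

Step 1: the window is 11–50 days after 10 April 1994 (when the violation is discovered), so 21 April 1994 through 30 May 1994; done 30 April 1994, which is between those dates.
Step 2: the earliest permitted date is 7 days after 9 May 1994 (end of the 9-day review period, which began when the written notice is served on 30 April 1994), i.e. 16 May 1994; done 18 May 1994, after the minimum wait.
Step 3: 96 days after 30 April 1994 (when the written notice is served) is 4 August 1994; 3 August 1994 is within that limit.
Step 4: the earliest permitted date is 21 days after 13 August 1994 (end of the 10-day waiting period, which began when the complaint is filed on 3 August 1994), i.e. 3 September 1994; 6 September 1994 is on or after that date.
Step 5: the window is 7–17 days after 16 September 1994 (end of the 10-day objection period, which began when the complaint is served on 6 September 1994), so 23 September 1994 through 3 October 1994; 18 September 1994 is 5 days too early.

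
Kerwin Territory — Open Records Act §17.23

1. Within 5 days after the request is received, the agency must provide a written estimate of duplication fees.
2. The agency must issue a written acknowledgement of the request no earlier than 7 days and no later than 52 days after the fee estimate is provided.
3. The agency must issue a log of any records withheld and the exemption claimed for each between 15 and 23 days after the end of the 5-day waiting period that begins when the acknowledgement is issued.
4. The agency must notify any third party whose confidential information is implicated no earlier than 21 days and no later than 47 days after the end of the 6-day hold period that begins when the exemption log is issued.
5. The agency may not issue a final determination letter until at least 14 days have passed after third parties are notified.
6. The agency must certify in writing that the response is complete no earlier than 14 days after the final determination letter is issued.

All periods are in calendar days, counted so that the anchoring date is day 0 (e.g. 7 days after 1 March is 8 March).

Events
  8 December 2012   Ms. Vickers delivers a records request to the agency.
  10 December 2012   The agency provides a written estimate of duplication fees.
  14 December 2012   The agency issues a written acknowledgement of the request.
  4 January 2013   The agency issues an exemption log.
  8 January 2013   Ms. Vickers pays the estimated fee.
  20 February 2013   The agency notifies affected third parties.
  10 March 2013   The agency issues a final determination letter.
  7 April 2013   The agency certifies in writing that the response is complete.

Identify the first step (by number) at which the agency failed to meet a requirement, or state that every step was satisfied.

Step 2

(1) due by 8 December 2012 + 5 days = 13 December 2012; 10 December 2012 is within that limit.
(2) the permitted window runs from 10 December 2012 + 7 = 17 December 2012 to 10 December 2012 + 52 = 31 January 2013; done 14 December 2012 — 3 days before the window opened.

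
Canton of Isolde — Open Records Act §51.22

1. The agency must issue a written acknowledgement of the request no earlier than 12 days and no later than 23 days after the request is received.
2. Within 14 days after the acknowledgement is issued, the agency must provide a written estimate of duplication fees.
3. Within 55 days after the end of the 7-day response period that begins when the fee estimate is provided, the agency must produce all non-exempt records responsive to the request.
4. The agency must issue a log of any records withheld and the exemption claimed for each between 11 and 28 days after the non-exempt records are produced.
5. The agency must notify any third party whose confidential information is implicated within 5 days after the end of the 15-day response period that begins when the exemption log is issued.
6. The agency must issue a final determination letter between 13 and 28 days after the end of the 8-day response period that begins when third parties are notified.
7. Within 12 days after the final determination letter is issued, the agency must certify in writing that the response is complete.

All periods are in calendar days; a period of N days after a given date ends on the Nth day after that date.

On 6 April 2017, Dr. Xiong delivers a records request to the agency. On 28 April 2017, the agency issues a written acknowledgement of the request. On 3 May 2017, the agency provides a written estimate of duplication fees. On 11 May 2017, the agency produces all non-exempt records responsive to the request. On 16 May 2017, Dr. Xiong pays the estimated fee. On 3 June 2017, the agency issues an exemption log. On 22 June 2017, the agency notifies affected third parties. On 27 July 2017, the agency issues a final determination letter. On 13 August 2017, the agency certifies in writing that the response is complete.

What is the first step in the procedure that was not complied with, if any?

Step 7

(1) the permitted window runs from 6 April 2017 + 12 = 18 April 2017 to 6 April 2017 + 23 = 29 April 2017; 28 April 2017 falls inside that range.
(2) due by 28 April 2017 + 14 days = 12 May 2017; completed 3 May 2017, before the deadline.
(3) due by 10 May 2017 + 55 days = 4 July 2017; completed 11 May 2017, before the deadline.
(4) the permitted window runs from 11 May 2017 + 11 = 22 May 2017 to 11 May 2017 + 28 = 8 June 2017; done 3 June 2017, which is between those dates.
(5) due by 18 June 2017 + 5 days = 23 June 2017; completed 22 June 2017, before the deadline.
(6) the permitted window runs from 30 June 2017 + 13 = 13 July 2017 to 30 June 2017 + 28 = 28 July 2017; 27 July 2017 falls inside that range.
(7) due by 27 July 2017 + 12 days = 8 August 2017; not done until 13 August 2017, 5 days after the deadline.
The procedure was therefore not followed at step 7.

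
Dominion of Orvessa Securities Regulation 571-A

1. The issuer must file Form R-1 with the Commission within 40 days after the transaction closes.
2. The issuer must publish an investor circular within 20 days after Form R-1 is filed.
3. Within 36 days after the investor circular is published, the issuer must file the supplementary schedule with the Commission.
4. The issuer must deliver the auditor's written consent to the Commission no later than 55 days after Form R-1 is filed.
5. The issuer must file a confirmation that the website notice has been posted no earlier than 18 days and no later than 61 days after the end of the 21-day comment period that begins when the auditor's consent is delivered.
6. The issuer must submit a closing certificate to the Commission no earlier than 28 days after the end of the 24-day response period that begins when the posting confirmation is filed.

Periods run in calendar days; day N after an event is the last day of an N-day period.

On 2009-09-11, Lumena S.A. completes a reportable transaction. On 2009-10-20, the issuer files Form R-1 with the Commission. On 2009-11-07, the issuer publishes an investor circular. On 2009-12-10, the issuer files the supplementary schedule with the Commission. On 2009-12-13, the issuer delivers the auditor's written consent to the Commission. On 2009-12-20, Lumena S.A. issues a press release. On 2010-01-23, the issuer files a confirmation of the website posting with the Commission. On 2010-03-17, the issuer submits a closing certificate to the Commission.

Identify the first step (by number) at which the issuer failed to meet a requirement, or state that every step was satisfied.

None — every step was satisfied

Step 1 — counting 40 days from 2009-09-11 (when the transaction closes) gives a deadline of 2009-10-21; completed 2009-10-20, before the deadline.
Step 2 — counting 20 days from 2009-10-20 (when Form R-1 is filed) gives a deadline of 2009-11-09; 2009-11-07 is within that limit.
Step 3 — counting 36 days from 2009-11-07 (when the investor circular is published) gives a deadline of 2009-12-13; 2009-12-10 is within that limit.
Step 4 — counting 55 days from 2009-10-20 (when Form R-1 is filed) gives a deadline of 2009-12-14; 2009-12-13 is within that limit.
Step 5 — 18 and 61 days from 2010-01-03 (end of the 21-day comment period, which began when the auditor's consent is delivered on 2009-12-13) are 2010-01-21 and 2010-03-05 respectively; done 2010-01-23 — within the window.
Step 6 — must wait 28 days from 2010-02-16 (end of the 24-day response period, which began when the posting confirmation is filed on 2010-01-23), so not before 2010-03-16; done 2010-03-17 — permitted.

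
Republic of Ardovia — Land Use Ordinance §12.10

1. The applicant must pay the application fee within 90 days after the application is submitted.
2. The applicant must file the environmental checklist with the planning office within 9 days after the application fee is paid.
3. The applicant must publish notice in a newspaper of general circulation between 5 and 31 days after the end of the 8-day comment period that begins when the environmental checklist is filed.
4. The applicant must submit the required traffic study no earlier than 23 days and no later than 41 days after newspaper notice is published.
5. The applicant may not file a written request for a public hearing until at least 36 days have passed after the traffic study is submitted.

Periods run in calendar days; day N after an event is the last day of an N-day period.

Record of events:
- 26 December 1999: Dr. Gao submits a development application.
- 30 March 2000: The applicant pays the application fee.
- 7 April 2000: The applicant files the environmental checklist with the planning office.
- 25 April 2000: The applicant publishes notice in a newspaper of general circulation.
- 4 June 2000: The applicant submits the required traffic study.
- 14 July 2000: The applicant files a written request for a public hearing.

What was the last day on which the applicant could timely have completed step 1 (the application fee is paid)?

Step 1 runs from 26 December 1999, when the application is submitted. 90 days after 26 December 1999 is 25 March 2000.

25 March 2000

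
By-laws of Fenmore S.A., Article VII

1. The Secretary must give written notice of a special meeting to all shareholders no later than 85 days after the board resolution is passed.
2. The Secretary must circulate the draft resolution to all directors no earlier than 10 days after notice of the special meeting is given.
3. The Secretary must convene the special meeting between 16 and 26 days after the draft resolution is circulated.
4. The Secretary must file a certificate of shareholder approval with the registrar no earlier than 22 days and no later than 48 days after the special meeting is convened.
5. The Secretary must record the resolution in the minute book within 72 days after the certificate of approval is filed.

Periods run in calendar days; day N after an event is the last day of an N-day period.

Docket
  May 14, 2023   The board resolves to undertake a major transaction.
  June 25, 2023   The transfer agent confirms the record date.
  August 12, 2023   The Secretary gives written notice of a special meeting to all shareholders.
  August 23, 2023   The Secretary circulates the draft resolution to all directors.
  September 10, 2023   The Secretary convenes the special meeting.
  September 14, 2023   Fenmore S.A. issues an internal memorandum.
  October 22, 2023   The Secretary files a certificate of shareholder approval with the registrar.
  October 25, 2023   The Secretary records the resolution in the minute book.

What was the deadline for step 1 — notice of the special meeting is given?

Step 1 runs from May 14, 2023, when the board resolution is passed. 85 days after May 14, 2023 is August 7, 2023.

August 7, 2023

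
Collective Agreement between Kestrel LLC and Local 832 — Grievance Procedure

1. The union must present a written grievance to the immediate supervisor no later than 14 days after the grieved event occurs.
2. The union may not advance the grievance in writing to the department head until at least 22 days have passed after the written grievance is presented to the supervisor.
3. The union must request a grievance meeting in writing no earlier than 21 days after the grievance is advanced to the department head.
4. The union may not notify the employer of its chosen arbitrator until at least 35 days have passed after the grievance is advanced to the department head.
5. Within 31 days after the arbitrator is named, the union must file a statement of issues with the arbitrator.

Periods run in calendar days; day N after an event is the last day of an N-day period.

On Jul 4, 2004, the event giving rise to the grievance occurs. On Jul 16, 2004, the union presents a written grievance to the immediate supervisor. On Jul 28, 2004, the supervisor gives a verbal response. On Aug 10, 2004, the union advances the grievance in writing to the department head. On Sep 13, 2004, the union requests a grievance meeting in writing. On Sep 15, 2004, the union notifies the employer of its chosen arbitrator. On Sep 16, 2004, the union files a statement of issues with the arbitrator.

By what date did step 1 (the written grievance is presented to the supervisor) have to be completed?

Step 1 runs from Jul 4, 2004, when the grieved event occurs. 14 days after Jul 4, 2004 is Jul 18, 2004.

Jul 18, 2004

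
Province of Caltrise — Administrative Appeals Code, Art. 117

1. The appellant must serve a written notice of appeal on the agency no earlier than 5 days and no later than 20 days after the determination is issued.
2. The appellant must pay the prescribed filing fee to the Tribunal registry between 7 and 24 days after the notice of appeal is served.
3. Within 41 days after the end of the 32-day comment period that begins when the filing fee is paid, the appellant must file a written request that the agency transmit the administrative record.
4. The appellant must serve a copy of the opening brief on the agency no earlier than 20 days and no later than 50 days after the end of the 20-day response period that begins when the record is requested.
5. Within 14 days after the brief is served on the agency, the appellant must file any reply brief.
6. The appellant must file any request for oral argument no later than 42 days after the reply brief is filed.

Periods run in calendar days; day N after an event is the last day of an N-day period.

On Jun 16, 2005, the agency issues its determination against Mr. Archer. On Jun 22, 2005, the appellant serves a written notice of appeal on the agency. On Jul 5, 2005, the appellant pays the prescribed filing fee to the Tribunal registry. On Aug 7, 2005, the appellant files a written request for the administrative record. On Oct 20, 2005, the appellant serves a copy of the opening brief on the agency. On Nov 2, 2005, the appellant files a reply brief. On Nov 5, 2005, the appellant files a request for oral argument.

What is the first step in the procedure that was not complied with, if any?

Step 1 — 5 and 20 days from Jun 16, 2005 (when the determination is issued) are Jun 21, 2005 and Jul 6, 2005 respectively; Jun 22, 2005 falls inside that range.
Step 2 — 7 and 24 days from Jun 22, 2005 (when the notice of appeal is served) are Jun 29, 2005 and Jul 16, 2005 respectively; done Jul 5, 2005 — within the window.
Step 3 — counting 41 days from Aug 6, 2005 (end of the 32-day comment period, which began when the filing fee is paid on Jul 5, 2005) gives a deadline of Sep 16, 2005; done Aug 7, 2005 — timely.
Step 4 — 20 and 50 days from Aug 27, 2005 (end of the 20-day response period, which began when the record is requested on Aug 7, 2005) are Sep 16, 2005 and Oct 16, 2005 respectively; Oct 20, 2005 is 4 days past the end of the window.
That is the first point of non-compliance.

Step 4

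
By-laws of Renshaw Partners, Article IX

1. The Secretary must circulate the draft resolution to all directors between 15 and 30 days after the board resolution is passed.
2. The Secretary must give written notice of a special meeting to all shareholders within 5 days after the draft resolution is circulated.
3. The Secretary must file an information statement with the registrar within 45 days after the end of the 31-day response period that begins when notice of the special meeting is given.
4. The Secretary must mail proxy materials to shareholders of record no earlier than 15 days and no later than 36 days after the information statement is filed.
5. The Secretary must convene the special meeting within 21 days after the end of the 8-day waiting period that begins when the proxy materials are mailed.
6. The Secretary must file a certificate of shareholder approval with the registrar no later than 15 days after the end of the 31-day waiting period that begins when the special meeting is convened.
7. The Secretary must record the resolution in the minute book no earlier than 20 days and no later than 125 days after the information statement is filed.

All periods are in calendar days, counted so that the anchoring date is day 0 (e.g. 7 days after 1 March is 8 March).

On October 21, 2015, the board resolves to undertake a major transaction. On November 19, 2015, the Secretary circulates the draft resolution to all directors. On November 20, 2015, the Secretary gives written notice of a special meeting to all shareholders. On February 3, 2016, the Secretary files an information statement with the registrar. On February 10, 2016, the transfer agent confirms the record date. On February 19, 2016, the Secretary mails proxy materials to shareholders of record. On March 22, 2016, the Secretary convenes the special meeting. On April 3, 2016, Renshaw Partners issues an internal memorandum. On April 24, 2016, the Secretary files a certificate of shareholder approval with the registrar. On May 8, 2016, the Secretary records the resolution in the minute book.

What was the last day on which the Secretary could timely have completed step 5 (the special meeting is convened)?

March 19, 2016

The proxy materials are mailed on February 19, 2016; the 8-day waiting period therefore ends February 27, 2016, and step 5 runs from that date. 21 days after February 27, 2016 is March 19, 2016.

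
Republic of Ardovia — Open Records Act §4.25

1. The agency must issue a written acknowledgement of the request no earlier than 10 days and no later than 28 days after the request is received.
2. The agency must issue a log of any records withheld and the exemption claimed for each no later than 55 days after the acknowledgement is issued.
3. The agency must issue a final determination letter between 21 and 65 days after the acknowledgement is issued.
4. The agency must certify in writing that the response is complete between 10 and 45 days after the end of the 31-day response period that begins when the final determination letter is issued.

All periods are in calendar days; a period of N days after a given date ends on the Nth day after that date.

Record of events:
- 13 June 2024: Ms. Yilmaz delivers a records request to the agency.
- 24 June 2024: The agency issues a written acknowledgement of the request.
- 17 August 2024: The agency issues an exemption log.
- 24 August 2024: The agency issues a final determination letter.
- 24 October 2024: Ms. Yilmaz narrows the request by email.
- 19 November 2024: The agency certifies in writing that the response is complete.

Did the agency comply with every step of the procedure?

(1) the permitted window runs from 13 June 2024 + 10 = 23 June 2024 to 13 June 2024 + 28 = 11 July 2024; done 24 June 2024 — within the window.
(2) due by 24 June 2024 + 55 days = 18 August 2024; done 17 August 2024 — timely.
(3) the permitted window runs from 24 June 2024 + 21 = 15 July 2024 to 24 June 2024 + 65 = 28 August 2024; done 24 August 2024 — within the window.
(4) the permitted window runs from 24 September 2024 + 10 = 4 October 2024 to 24 September 2024 + 45 = 8 November 2024; done 19 November 2024 — 11 days after the window closed.
Later steps need not be reached.

No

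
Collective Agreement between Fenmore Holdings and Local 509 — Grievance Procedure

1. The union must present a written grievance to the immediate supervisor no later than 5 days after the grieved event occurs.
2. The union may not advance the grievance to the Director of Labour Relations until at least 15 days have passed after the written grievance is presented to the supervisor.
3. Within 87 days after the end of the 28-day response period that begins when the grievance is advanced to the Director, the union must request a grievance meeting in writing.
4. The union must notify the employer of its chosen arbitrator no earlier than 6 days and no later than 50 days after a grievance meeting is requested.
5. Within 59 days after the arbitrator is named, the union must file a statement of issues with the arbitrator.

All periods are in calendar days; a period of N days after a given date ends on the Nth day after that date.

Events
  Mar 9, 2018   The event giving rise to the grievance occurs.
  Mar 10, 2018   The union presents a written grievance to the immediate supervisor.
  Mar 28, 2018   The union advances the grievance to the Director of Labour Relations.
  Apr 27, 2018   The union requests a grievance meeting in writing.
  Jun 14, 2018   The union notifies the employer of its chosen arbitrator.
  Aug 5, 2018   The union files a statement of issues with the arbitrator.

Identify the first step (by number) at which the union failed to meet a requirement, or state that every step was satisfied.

None — every step was satisfied

(1) due by Mar 9, 2018 + 5 days = Mar 14, 2018; completed Mar 10, 2018, before the deadline.
(2) permitted from Mar 10, 2018 + 15 days = Mar 25, 2018 onward; done Mar 28, 2018 — permitted.
(3) due by Apr 25, 2018 + 87 days = Jul 21, 2018; Apr 27, 2018 is within that limit.
(4) the permitted window runs from Apr 27, 2018 + 6 = May 3, 2018 to Apr 27, 2018 + 50 = Jun 16, 2018; done Jun 14, 2018 — within the window.
(5) due by Jun 14, 2018 + 59 days = Aug 12, 2018; completed Aug 5, 2018, before the deadline.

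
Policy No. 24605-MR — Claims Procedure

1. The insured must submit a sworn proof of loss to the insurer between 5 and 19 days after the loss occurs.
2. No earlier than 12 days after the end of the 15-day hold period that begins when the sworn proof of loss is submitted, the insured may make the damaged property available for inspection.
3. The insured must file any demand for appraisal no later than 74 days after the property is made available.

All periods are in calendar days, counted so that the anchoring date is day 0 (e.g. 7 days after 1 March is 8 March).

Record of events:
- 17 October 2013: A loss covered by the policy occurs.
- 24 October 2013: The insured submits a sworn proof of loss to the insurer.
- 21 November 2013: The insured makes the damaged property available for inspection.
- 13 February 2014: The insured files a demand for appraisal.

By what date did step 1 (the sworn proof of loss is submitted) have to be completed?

5 November 2013

Step 1 runs from 17 October 2013, when the loss occurs. The window is 5–19 days after 17 October 2013; it closes on 5 November 2013.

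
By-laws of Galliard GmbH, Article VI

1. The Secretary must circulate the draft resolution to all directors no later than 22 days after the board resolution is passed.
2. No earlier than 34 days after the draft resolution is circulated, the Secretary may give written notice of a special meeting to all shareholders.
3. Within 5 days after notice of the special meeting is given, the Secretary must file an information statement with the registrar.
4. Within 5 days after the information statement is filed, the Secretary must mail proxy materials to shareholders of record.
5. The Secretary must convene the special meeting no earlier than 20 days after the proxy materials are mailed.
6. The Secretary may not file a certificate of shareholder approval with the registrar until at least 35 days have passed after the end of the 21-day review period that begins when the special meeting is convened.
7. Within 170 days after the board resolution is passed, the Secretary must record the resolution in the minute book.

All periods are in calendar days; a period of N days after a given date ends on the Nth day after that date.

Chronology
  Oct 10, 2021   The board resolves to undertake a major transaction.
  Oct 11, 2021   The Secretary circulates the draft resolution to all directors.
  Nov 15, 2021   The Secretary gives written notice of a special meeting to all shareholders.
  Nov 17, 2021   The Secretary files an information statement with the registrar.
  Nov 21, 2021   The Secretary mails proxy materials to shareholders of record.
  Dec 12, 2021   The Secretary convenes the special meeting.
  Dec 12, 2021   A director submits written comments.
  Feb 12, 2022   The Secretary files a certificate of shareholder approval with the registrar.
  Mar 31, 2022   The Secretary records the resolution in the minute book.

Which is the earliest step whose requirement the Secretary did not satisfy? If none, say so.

Step 7

(1) due by Oct 10, 2021 + 22 days = Nov 1, 2021; completed Oct 11, 2021, before the deadline.
(2) permitted from Oct 11, 2021 + 34 days = Nov 14, 2021 onward; Nov 15, 2021 is on or after that date.
(3) due by Nov 15, 2021 + 5 days = Nov 20, 2021; Nov 17, 2021 is within that limit.
(4) due by Nov 17, 2021 + 5 days = Nov 22, 2021; completed Nov 21, 2021, before the deadline.
(5) permitted from Nov 21, 2021 + 20 days = Dec 11, 2021 onward; done Dec 12, 2021 — permitted.
(6) permitted from Jan 2, 2022 + 35 days = Feb 6, 2022 onward; Feb 12, 2022 is on or after that date.
(7) due by Oct 10, 2021 + 170 days = Mar 29, 2022; not done until Mar 31, 2022, 2 days after the deadline.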